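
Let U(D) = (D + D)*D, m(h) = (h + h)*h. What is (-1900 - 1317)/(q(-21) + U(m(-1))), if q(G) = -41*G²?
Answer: 3217/18073 ≈ 0.17800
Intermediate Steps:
m(h) = 2*h² (m(h) = (2*h)*h = 2*h²)
U(D) = 2*D² (U(D) = (2*D)*D = 2*D²)
(-1900 - 1317)/(q(-21) + U(m(-1))) = (-1900 - 1317)/(-41*(-21)² + 2*(2*(-1)²)²) = -3217/(-41*441 + 2*(2*1)²) = -3217/(-18081 + 2*2²) = -3217/(-18081 + 2*4) = -3217/(-18081 + 8) = -3217/(-18073) = -3217*(-1/18073) = 3217/18073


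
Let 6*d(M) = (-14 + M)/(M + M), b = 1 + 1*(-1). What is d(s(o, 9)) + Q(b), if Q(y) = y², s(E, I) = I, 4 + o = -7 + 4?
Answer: -5/108 ≈ -0.046296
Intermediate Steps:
o = -7 (o = -4 + (-7 + 4) = -4 - 3 = -7)
b = 0 (b = 1 - 1 = 0)
d(M) = (-14 + M)/(12*M) (d(M) = ((-14 + M)/(M + M))/6 = ((-14 + M)/((2*M)))/6 = ((-14 + M)*(1/(2*M)))/6 = ((-14 + M)/(2*M))/6 = (-14 + M)/(12*M))
d(s(o, 9)) + Q(b) = (1/12)*(-14 + 9)/9 + 0² = (1/12)*(⅑)*(-5) + 0 = -5/108 + 0 = -5/108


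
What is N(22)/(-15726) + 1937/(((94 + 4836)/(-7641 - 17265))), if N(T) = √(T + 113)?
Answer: -24121461/2465 - √15/5242 ≈ -9785.6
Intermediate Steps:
N(T) = √(113 + T)
N(22)/(-15726) + 1937/(((94 + 4836)/(-7641 - 17265))) = √(113 + 22)/(-15726) + 1937/(((94 + 4836)/(-7641 - 17265))) = √135*(-1/15726) + 1937/((4930/(-24906))) = (3*√15)*(-1/15726) + 1937/((4930*(-1/24906))) = -√15/5242 + 1937/(-2465/12453) = -√15/5242 + 1937*(-12453/2465) = -√15/5242 - 24121461/2465 = -24121461/2465 - √15/5242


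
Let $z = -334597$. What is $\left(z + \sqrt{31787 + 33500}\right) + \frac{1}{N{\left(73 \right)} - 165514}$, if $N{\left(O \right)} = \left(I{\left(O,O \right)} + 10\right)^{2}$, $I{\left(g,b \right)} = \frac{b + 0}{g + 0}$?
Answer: $- \frac{55340001622}{165393} + \sqrt{65287} \approx -3.3434 \cdot 10^{5}$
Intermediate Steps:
$I{\left(g,b \right)} = \frac{b}{g}$
$N{\left(O \right)} = 121$ ($N{\left(O \right)} = \left(\frac{O}{O} + 10\right)^{2} = \left(1 + 10\right)^{2} = 11^{2} = 121$)
$\left(z + \sqrt{31787 + 33500}\right) + \frac{1}{N{\left(73 \right)} - 165514} = \left(-334597 + \sqrt{31787 + 33500}\right) + \frac{1}{121 - 165514} = \left(-334597 + \sqrt{65287}\right) + \frac{1}{-165393} = \left(-334597 + \sqrt{65287}\right) - \frac{1}{165393} = - \frac{55340001622}{165393} + \sqrt{65287}$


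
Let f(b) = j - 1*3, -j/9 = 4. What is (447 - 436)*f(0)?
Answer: -429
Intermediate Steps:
j = -36 (j = -9*4 = -36)
f(b) = -39 (f(b) = -36 - 1*3 = -36 - 3 = -39)
(447 - 436)*f(0) = (447 - 436)*(-39) = 11*(-39) = -429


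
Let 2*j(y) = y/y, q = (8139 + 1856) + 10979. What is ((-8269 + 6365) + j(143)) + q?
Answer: 38141/2 ≈ 19071.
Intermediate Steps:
q = 20974 (q = 9995 + 10979 = 20974)
j(y) = ½ (j(y) = (y/y)/2 = (½)*1 = ½)
((-8269 + 6365) + j(143)) + q = ((-8269 + 6365) + ½) + 20974 = (-1904 + ½) + 20974 = -3807/2 + 20974 = 38141/2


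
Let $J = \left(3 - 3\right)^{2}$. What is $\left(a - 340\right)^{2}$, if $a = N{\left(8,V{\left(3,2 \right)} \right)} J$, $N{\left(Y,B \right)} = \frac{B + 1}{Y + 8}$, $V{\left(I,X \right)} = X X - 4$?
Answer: $115600$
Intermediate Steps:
$V{\left(I,X \right)} = -4 + X^{2}$ ($V{\left(I,X \right)} = X^{2} - 4 = -4 + X^{2}$)
$N{\left(Y,B \right)} = \frac{1 + B}{8 + Y}$
$J = 0$ ($J = 0^{2} = 0$)
$a = 0$ ($a = \frac{1 - \left(4 - 2^{2}\right)}{8 + 8} \cdot 0 = \frac{1 + \left(-4 + 4\right)}{16} \cdot 0 = \frac{1 + 0}{16} \cdot 0 = \frac{1}{16} \cdot 1 \cdot 0 = \frac{1}{16} \cdot 0 = 0$)
$\left(a - 340\right)^{2} = \left(0 - 340\right)^{2} = \left(-340\right)^{2} = 115600$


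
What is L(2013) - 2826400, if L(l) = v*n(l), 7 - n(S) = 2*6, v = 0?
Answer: -2826400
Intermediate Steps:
n(S) = -5 (n(S) = 7 - 2*6 = 7 - 1*12 = 7 - 12 = -5)
L(l) = 0 (L(l) = 0*(-5) = 0)
L(2013) - 2826400 = 0 - 2826400 = -2826400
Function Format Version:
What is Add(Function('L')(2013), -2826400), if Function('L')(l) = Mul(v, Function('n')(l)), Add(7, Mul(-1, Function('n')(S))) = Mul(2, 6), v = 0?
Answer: -2826400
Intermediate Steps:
Function('n')(S) = -5 (Function('n')(S) = Add(7, Mul(-1, Mul(2, 6))) = Add(7, Mul(-1, 12)) = Add(7, -12) = -5)
Function('L')(l) = 0 (Function('L')(l) = Mul(0, -5) = 0)
Add(Function('L')(2013), -2826400) = Add(0, -2826400) = -2826400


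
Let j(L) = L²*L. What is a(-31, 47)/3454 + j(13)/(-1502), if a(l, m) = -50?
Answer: -3831769/2593954 ≈ -1.4772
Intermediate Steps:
j(L) = L³
a(-31, 47)/3454 + j(13)/(-1502) = -50/3454 + 13³/(-1502) = -50*1/3454 + 2197*(-1/1502) = -25/1727 - 2197/1502 = -3831769/2593954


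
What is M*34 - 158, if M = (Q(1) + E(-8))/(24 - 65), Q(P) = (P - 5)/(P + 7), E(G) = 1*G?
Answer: -6189/41 ≈ -150.95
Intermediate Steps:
E(G) = G
Q(P) = (-5 + P)/(7 + P)
M = 17/82 (M = ((-5 + 1)/(7 + 1) - 8)/(24 - 65) = (-4/8 - 8)/(-41) = ((⅛)*(-4) - 8)*(-1/41) = (-½ - 8)*(-1/41) = -17/2*(-1/41) = 17/82 ≈ 0.20732)
M*34 - 158 = (17/82)*34 - 158 = 289/41 - 158 = -6189/41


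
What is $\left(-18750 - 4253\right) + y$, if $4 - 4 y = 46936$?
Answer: $-34736$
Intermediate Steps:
$y = -11733$ ($y = 1 - 11734 = -11733$)
$\left(-18750 - 4253\right) + y = \left(-18750 - 4253\right) - 11733 = -23003 - 11733 = -34736$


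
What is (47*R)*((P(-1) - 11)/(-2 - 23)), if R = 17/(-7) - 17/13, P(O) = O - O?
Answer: -35156/455 ≈ -77.266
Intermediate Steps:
P(O) = 0
R = -340/91 (R = 17*(-⅐) - 17*1/13 = -17/7 - 17/13 = -340/91 ≈ -3.7363)
(47*R)*((P(-1) - 11)/(-2 - 23)) = (47*(-340/91))*((0 - 11)/(-2 - 23)) = -(-175780)/(91*(-25)) = -(-175780)*(-1)/(91*25) = -15980/91*11/25 = -35156/455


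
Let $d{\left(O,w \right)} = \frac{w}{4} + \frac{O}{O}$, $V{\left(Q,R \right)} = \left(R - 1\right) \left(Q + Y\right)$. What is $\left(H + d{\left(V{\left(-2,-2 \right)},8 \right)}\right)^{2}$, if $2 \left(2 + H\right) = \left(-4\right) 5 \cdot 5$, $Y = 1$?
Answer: $2401$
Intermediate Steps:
$V{\left(Q,R \right)} = \left(1 + Q\right) \left(-1 + R\right)$ ($V{\left(Q,R \right)} = \left(R - 1\right) \left(Q + 1\right) = \left(-1 + R\right) \left(1 + Q\right) = \left(1 + Q\right) \left(-1 + R\right)$)
$H = -52$ ($H = -2 + \frac{\left(-4\right) 5 \cdot 5}{2} = -2 + \frac{\left(-20\right) 5}{2} = -2 + \frac{1}{2} \left(-100\right) = -2 - 50 = -52$)
$d{\left(O,w \right)} = 1 + \frac{w}{4}$ ($d{\left(O,w \right)} = w \frac{1}{4} + 1 = \frac{w}{4} + 1 = 1 + \frac{w}{4}$)
$\left(H + d{\left(V{\left(-2,-2 \right)},8 \right)}\right)^{2} = \left(-52 + \left(1 + \frac{1}{4} \cdot 8\right)\right)^{2} = \left(-52 + \left(1 + 2\right)\right)^{2} = \left(-52 + 3\right)^{2} = \left(-49\right)^{2} = 2401$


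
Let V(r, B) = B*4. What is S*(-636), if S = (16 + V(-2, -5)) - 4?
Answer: 5088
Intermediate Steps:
V(r, B) = 4*B
S = -8 (S = (16 + 4*(-5)) - 4 = (16 - 20) - 4 = -4 - 4 = -8)
S*(-636) = -8*(-636) = 5088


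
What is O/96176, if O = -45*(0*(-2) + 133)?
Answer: -5985/96176 ≈ -0.062230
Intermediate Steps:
O = -5985 (O = -45*(0 + 133) = -45*133 = -5985)
O/96176 = -5985/96176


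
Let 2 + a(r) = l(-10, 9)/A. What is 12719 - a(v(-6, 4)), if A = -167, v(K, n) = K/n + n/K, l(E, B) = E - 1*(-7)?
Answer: 2124404/167 ≈ 12721.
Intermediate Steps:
l(E, B) = 7 + E (l(E, B) = E + 7 = 7 + E)
a(r) = -331/167 (a(r) = -2 + (7 - 10)/(-167) = -2 - 3*(-1/167) = -2 + 3/167 = -331/167)
12719 - a(v(-6, 4)) = 12719 - 1*(-331/167) = 12719 + 331/167 = 2124404/167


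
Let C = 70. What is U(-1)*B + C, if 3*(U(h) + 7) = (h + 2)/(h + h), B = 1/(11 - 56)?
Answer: 18943/270 ≈ 70.159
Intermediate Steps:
B = -1/45 (B = 1/(-45) = -1/45 ≈ -0.022222)
U(h) = -7 + (2 + h)/(6*h) (U(h) = -7 + ((h + 2)/(h + h))/3 = -7 + ((2 + h)/((2*h)))/3 = -7 + ((2 + h)*(1/(2*h)))/3 = -7 + ((2 + h)/(2*h))/3 = -7 + (2 + h)/(6*h))
U(-1)*B + C = ((⅙)*(2 - 41*(-1))/(-1))*(-1/45) + 70 = ((⅙)*(-1)*(2 + 41))*(-1/45) + 70 = ((⅙)*(-1)*43)*(-1/45) + 70 = -43/6*(-1/45) + 70 = 43/270 + 70 = 18943/270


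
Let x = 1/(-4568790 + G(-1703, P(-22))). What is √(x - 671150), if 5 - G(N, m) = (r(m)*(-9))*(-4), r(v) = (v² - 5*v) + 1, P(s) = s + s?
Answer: I*√14489710235948090787/4646437 ≈ 819.24*I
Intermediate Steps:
P(s) = 2*s
r(v) = 1 + v² - 5*v
G(N, m) = -31 - 36*m² + 180*m (G(N, m) = 5 - (1 + m² - 5*m)*(-9)*(-4) = 5 - (-9 - 9*m² + 45*m)*(-4) = 5 - (36 - 180*m + 36*m²) = 5 + (-36 - 36*m² + 180*m) = -31 - 36*m² + 180*m)
x = -1/4646437 (x = 1/(-4568790 + (-31 - 36*(2*(-22))² + 180*(2*(-22)))) = 1/(-4568790 + (-31 - 36*(-44)² + 180*(-44))) = 1/(-4568790 + (-31 - 36*1936 - 7920)) = 1/(-4568790 + (-31 - 69696 - 7920)) = 1/(-4568790 - 77647) = 1/(-4646437) = -1/4646437 ≈ -2.1522e-7)
√(x - 671150) = √(-1/4646437 - 671150) = √(-3118456192551/4646437) = I*√14489710235948090787/4646437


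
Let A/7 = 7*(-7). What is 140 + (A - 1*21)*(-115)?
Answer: 42000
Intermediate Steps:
A = -343 (A = 7*(7*(-7)) = 7*(-49) = -343)
140 + (A - 1*21)*(-115) = 140 + (-343 - 1*21)*(-115) = 140 + (-343 - 21)*(-115) = 140 - 364*(-115) = 140 + 41860 = 42000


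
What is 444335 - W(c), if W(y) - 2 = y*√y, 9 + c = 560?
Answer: 444333 - 551*√551 ≈ 4.3140e+5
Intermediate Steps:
c = 551 (c = -9 + 560 = 551)
W(y) = 2 + y^(3/2) (W(y) = 2 + y*√y = 2 + y^(3/2))
444335 - W(c) = 444335 - (2 + 551^(3/2)) = 444335 - (2 + 551*√551) = 444335 + (-2 - 551*√551) = 444333 - 551*√551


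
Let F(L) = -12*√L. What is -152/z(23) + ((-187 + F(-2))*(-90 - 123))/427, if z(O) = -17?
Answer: 742031/7259 + 2556*I*√2/427 ≈ 102.22 + 8.4654*I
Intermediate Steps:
-152/z(23) + ((-187 + F(-2))*(-90 - 123))/427 = -152/(-17) + ((-187 - 12*I*√2)*(-90 - 123))/427 = -152*(-1/17) + ((-187 - 12*I*√2)*(-213))*(1/427) = 152/17 + ((-187 - 12*I*√2)*(-213))*(1/427) = 152/17 + (39831 + 2556*I*√2)*(1/427) = 152/17 + (39831/427 + 2556*I*√2/427) = 742031/7259 + 2556*I*√2/427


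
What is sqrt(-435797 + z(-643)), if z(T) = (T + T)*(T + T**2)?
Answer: I*sqrt(531304313) ≈ 23050.0*I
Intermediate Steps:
z(T) = 2*T*(T + T**2) (z(T) = (2*T)*(T + T**2) = 2*T*(T + T**2))
sqrt(-435797 + z(-643)) = sqrt(-435797 + 2*(-643)**2*(1 - 643)) = sqrt(-435797 + 2*413449*(-642)) = sqrt(-435797 - 530868516) = sqrt(-531304313) = I*sqrt(531304313)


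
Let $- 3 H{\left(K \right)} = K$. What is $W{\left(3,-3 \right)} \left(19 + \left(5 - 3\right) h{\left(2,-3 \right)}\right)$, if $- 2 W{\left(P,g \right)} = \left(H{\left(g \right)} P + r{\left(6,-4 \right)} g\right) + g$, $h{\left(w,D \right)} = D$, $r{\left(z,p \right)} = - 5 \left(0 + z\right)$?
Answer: $-585$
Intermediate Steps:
$r{\left(z,p \right)} = - 5 z$
$H{\left(K \right)} = - \frac{K}{3}$
$W{\left(P,g \right)} = \frac{29 g}{2} + \frac{P g}{6}$ ($W{\left(P,g \right)} = - \frac{\left(- \frac{g}{3} P + \left(-5\right) 6 g\right) + g}{2} = - \frac{\left(- \frac{P g}{3} - 30 g\right) + g}{2} = - \frac{\left(- 30 g - \frac{P g}{3}\right) + g}{2} = - \frac{- 29 g - \frac{P g}{3}}{2} = \frac{29 g}{2} + \frac{P g}{6}$)
$W{\left(3,-3 \right)} \left(19 + \left(5 - 3\right) h{\left(2,-3 \right)}\right) = \frac{1}{6} \left(-3\right) \left(87 + 3\right) \left(19 + \left(5 - 3\right) \left(-3\right)\right) = \frac{1}{6} \left(-3\right) 90 \left(19 + 2 \left(-3\right)\right) = - 45 \left(19 - 6\right) = \left(-45\right) 13 = -585$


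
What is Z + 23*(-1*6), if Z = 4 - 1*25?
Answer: -159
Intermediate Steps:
Z = -21 (Z = 4 - 25 = -21)
Z + 23*(-1*6) = -21 + 23*(-1*6) = -21 + 23*(-6) = -21 - 138 = -159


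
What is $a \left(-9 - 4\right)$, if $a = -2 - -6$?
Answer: $-52$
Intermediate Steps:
$a = 4$ ($a = -2 + 6 = 4$)
$a \left(-9 - 4\right) = 4 \left(-9 - 4\right) = 4 \left(-13\right) = -52$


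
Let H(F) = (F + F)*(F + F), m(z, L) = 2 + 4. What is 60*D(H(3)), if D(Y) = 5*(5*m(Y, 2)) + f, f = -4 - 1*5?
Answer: 8460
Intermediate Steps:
m(z, L) = 6
H(F) = 4*F**2 (H(F) = (2*F)*(2*F) = 4*F**2)
f = -9 (f = -4 - 5 = -9)
D(Y) = 141 (D(Y) = 5*(5*6) - 9 = 5*30 - 9 = 150 - 9 = 141)
60*D(H(3)) = 60*141 = 8460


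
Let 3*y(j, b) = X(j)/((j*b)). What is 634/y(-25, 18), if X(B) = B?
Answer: 34236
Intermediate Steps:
y(j, b) = 1/(3*b) (y(j, b) = (j/((j*b)))/3 = (j/((b*j)))/3 = (j*(1/(b*j)))/3 = 1/(3*b))
634/y(-25, 18) = 634/(((⅓)/18)) = 634/(((⅓)*(1/18))) = 634/(1/54) = 634*54 = 34236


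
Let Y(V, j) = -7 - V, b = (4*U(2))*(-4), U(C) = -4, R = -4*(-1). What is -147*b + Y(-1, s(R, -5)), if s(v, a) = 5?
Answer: -9414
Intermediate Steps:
R = 4
b = 64 (b = (4*(-4))*(-4) = -16*(-4) = 64)
-147*b + Y(-1, s(R, -5)) = -147*64 + (-7 - 1*(-1)) = -9408 + (-7 + 1) = -9408 - 6 = -9414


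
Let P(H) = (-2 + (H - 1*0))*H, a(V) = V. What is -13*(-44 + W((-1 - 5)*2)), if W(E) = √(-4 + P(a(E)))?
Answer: 572 - 26*√41 ≈ 405.52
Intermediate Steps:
P(H) = H*(-2 + H) (P(H) = (-2 + (H + 0))*H = (-2 + H)*H = H*(-2 + H))
W(E) = √(-4 + E*(-2 + E))
-13*(-44 + W((-1 - 5)*2)) = -13*(-44 + √(-4 + ((-1 - 5)*2)*(-2 + (-1 - 5)*2))) = -13*(-44 + √(-4 + (-6*2)*(-2 - 6*2))) = -13*(-44 + √(-4 - 12*(-2 - 12))) = -13*(-44 + √(-4 - 12*(-14))) = -13*(-44 + √(-4 + 168)) = -13*(-44 + √164) = -13*(-44 + 2*√41) = 572 - 26*√41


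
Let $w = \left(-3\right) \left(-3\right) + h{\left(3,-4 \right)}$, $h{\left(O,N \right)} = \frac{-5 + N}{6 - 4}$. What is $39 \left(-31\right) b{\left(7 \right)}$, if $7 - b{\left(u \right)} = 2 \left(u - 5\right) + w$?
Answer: $\frac{3627}{2} \approx 1813.5$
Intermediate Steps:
$h{\left(O,N \right)} = - \frac{5}{2} + \frac{N}{2}$ ($h{\left(O,N \right)} = \frac{-5 + N}{2} = \left(-5 + N\right) \frac{1}{2} = - \frac{5}{2} + \frac{N}{2}$)
$w = \frac{9}{2}$ ($w = \left(-3\right) \left(-3\right) + \left(- \frac{5}{2} + \frac{1}{2} \left(-4\right)\right) = 9 - \frac{9}{2} = \frac{9}{2} \approx 4.5$)
$b{\left(u \right)} = \frac{25}{2} - 2 u$ ($b{\left(u \right)} = 7 - \left(2 \left(u - 5\right) + \frac{9}{2}\right) = 7 - \left(2 \left(-5 + u\right) + \frac{9}{2}\right) = 7 - \left(\left(-10 + 2 u\right) + \frac{9}{2}\right) = 7 - \left(- \frac{11}{2} + 2 u\right) = \frac{25}{2} - 2 u$)
$39 \left(-31\right) b{\left(7 \right)} = 39 \left(-31\right) \left(\frac{25}{2} - 14\right) = - 1209 \left(\frac{25}{2} - 14\right) = \left(-1209\right) \left(- \frac{3}{2}\right) = \frac{3627}{2}$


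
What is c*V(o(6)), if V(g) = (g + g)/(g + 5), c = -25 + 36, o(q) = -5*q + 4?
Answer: 572/21 ≈ 27.238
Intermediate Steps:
o(q) = 4 - 5*q
c = 11
V(g) = 2*g/(5 + g) (V(g) = (2*g)/(5 + g) = 2*g/(5 + g))
c*V(o(6)) = 11*(2*(4 - 5*6)/(5 + (4 - 5*6))) = 11*(2*(4 - 30)/(5 + (4 - 30))) = 11*(2*(-26)/(5 - 26)) = 11*(2*(-26)/(-21)) = 11*(2*(-26)*(-1/21)) = 11*(52/21) = 572/21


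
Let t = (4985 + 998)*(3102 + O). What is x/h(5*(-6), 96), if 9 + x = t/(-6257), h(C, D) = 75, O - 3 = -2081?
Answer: -1236581/93855 ≈ -13.175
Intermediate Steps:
O = -2078 (O = 3 - 2081 = -2078)
t = 6126592 (t = (4985 + 998)*(3102 - 2078) = 5983*1024 = 6126592)
x = -6182905/6257 (x = -9 + 6126592/(-6257) = -9 + 6126592*(-1/6257) = -9 - 6126592/6257 = -6182905/6257 ≈ -988.16)
x/h(5*(-6), 96) = -6182905/6257/75 = -6182905/6257*1/75 = -1236581/93855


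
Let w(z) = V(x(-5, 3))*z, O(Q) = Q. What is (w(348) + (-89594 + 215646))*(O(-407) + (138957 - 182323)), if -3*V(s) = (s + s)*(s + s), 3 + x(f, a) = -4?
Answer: -4522451268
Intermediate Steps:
x(f, a) = -7 (x(f, a) = -3 - 4 = -7)
V(s) = -4*s²/3 (V(s) = -(s + s)*(s + s)/3 = -2*s*2*s/3 = -4*s²/3)
w(z) = -196*z/3 (w(z) = (-4/3*(-7)²)*z = (-4/3*49)*z = -196*z/3)
(w(348) + (-89594 + 215646))*(O(-407) + (138957 - 182323)) = (-196/3*348 + (-89594 + 215646))*(-407 + (138957 - 182323)) = (-22736 + 126052)*(-407 - 43366) = 103316*(-43773) = -4522451268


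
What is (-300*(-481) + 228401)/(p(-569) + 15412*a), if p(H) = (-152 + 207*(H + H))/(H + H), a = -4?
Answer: -212066869/34959853 ≈ -6.0660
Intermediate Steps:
p(H) = (-152 + 414*H)/(2*H) (p(H) = (-152 + 207*(2*H))/((2*H)) = (-152 + 414*H)*(1/(2*H)) = (-152 + 414*H)/(2*H))
(-300*(-481) + 228401)/(p(-569) + 15412*a) = (-300*(-481) + 228401)/((207 - 76/(-569)) + 15412*(-4)) = (144300 + 228401)/((207 - 76*(-1/569)) - 61648) = 372701/((207 + 76/569) - 61648) = 372701/(117859/569 - 61648) = 372701/(-34959853/569) = 372701*(-569/34959853) = -212066869/34959853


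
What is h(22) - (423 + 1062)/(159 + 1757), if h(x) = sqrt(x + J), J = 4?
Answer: -1485/1916 + sqrt(26) ≈ 4.3240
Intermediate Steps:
h(x) = sqrt(4 + x) (h(x) = sqrt(x + 4) = sqrt(4 + x))
h(22) - (423 + 1062)/(159 + 1757) = sqrt(4 + 22) - (423 + 1062)/(159 + 1757) = sqrt(26) - 1485/1916 = -1485/1916 + sqrt(26)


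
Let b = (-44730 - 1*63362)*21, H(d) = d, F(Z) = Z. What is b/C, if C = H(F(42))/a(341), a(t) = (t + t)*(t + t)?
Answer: -25138091704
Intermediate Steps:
a(t) = 4*t**2 (a(t) = (2*t)*(2*t) = 4*t**2)
C = 21/232562 (C = 42/((4*341**2)) = 42/((4*116281)) = 42/465124 = 42*(1/465124) = 21/232562 ≈ 9.0298e-5)
b = -2269932 (b = (-44730 - 63362)*21 = -108092*21 = -2269932)
b/C = -2269932/21/232562 = -2269932*232562/21 = -25138091704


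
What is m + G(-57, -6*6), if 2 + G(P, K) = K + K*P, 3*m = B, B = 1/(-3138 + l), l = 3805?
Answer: 4030015/2001 ≈ 2014.0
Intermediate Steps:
B = 1/667 (B = 1/(-3138 + 3805) = 1/667 ≈ 0.0014993)
m = 1/2001 (m = (1/3)*(1/667) = 1/2001 ≈ 0.00049975)
G(P, K) = -2 + K + K*P (G(P, K) = -2 + (K + K*P) = -2 + K + K*P)
m + G(-57, -6*6) = 1/2001 + (-2 - 6*6 - 6*6*(-57)) = 1/2001 + (-2 - 36 - 36*(-57)) = 1/2001 + (-2 - 36 + 2052) = 1/2001 + 2014 = 4030015/2001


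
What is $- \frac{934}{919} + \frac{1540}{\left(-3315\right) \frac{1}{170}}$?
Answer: $- \frac{2866946}{35841} \approx -79.991$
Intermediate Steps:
$- \frac{934}{919} + \frac{1540}{\left(-3315\right) \frac{1}{170}} = \left(-934\right) \frac{1}{919} + \frac{1540}{\left(-3315\right) \frac{1}{170}} = - \frac{934}{919} + \frac{1540}{- \frac{39}{2}} = - \frac{934}{919} + 1540 \left(- \frac{2}{39}\right) = - \frac{934}{919} - \frac{3080}{39} = - \frac{2866946}{35841}$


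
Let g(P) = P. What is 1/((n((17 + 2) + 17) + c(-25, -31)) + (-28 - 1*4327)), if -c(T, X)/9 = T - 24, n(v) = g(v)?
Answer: -1/3878 ≈ -0.00025787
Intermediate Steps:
n(v) = v
c(T, X) = 216 - 9*T (c(T, X) = -9*(T - 24) = -9*(-24 + T) = 216 - 9*T)
1/((n((17 + 2) + 17) + c(-25, -31)) + (-28 - 1*4327)) = 1/((((17 + 2) + 17) + (216 - 9*(-25))) + (-28 - 1*4327)) = 1/(((19 + 17) + (216 + 225)) + (-28 - 4327)) = 1/((36 + 441) - 4355) = 1/(477 - 4355) = 1/(-3878) = -1/3878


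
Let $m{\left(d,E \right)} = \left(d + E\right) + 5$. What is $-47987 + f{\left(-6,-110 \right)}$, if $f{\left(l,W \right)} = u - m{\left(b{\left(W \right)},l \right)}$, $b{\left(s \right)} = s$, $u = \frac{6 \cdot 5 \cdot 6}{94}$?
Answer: $- \frac{2250082}{47} \approx -47874.0$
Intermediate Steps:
$u = \frac{90}{47}$ ($u = 30 \cdot 6 \cdot \frac{1}{94} = 180 \cdot \frac{1}{94} = \frac{90}{47} \approx 1.9149$)
$m{\left(d,E \right)} = 5 + E + d$ ($m{\left(d,E \right)} = \left(E + d\right) + 5 = 5 + E + d$)
$f{\left(l,W \right)} = - \frac{145}{47} - W - l$ ($f{\left(l,W \right)} = \frac{90}{47} - \left(5 + l + W\right) = \frac{90}{47} - \left(5 + W + l\right) = - \frac{145}{47} - W - l$)
$-47987 + f{\left(-6,-110 \right)} = -47987 - - \frac{5307}{47} = -47987 + \left(- \frac{145}{47} + 110 + 6\right) = -47987 + \frac{5307}{47} = - \frac{2250082}{47}$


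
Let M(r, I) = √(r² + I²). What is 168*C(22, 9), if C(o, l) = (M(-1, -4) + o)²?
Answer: 84168 + 7392*√17 ≈ 1.1465e+5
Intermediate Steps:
M(r, I) = √(I² + r²)
C(o, l) = (o + √17)² (C(o, l) = (√((-4)² + (-1)²) + o)² = (√(16 + 1) + o)² = (√17 + o)² = (o + √17)²)
168*C(22, 9) = 168*(22 + √17)²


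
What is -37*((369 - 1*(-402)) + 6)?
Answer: -28749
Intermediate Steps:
-37*((369 - 1*(-402)) + 6) = -37*((369 + 402) + 6) = -37*(771 + 6) = -37*777 = -28749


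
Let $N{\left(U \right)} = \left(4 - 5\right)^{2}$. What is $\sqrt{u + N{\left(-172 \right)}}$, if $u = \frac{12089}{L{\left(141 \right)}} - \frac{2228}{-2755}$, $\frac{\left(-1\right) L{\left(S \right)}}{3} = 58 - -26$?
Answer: $\frac{i \sqrt{12613759235}}{16530} \approx 6.7944 i$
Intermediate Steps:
$L{\left(S \right)} = -252$ ($L{\left(S \right)} = - 3 \left(58 - -26\right) = - 3 \left(58 + 26\right) = \left(-3\right) 84 = -252$)
$N{\left(U \right)} = 1$ ($N{\left(U \right)} = \left(-1\right)^{2} = 1$)
$u = - \frac{4677677}{99180}$ ($u = \frac{12089}{-252} - \frac{2228}{-2755} = 12089 \left(- \frac{1}{252}\right) - - \frac{2228}{2755} = - \frac{1727}{36} + \frac{2228}{2755} = - \frac{4677677}{99180} \approx -47.164$)
$\sqrt{u + N{\left(-172 \right)}} = \sqrt{- \frac{4677677}{99180} + 1} = \sqrt{- \frac{4578497}{99180}} = \frac{i \sqrt{12613759235}}{16530}$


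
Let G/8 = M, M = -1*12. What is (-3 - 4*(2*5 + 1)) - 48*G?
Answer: 4561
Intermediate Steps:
M = -12
G = -96 (G = 8*(-12) = -96)
(-3 - 4*(2*5 + 1)) - 48*G = (-3 - 4*(2*5 + 1)) - 48*(-96) = (-3 - 4*(10 + 1)) + 4608 = (-3 - 4*11) + 4608 = (-3 - 44) + 4608 = -47 + 4608 = 4561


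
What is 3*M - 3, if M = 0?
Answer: -3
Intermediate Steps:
3*M - 3 = 3*0 - 3 = 0 - 3 = -3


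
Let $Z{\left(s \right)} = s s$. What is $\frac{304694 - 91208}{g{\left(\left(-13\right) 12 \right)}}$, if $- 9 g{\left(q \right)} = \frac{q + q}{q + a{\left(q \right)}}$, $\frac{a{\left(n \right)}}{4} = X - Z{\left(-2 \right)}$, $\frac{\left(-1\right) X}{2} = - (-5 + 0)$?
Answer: $-1305549$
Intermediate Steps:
$Z{\left(s \right)} = s^{2}$
$X = -10$ ($X = - 2 \left(- (-5 + 0)\right) = - 2 \left(\left(-1\right) \left(-5\right)\right) = \left(-2\right) 5 = -10$)
$a{\left(n \right)} = -56$ ($a{\left(n \right)} = 4 \left(-10 - \left(-2\right)^{2}\right) = 4 \left(-10 - 4\right) = 4 \left(-14\right) = -56$)
$g{\left(q \right)} = - \frac{2 q}{9 \left(-56 + q\right)}$ ($g{\left(q \right)} = - \frac{\left(q + q\right) \frac{1}{q - 56}}{9} = - \frac{2 q \frac{1}{-56 + q}}{9} = - \frac{2 q}{9 \left(-56 + q\right)}$)
$\frac{304694 - 91208}{g{\left(\left(-13\right) 12 \right)}} = \frac{304694 - 91208}{\left(-2\right) \left(\left(-13\right) 12\right) \frac{1}{-504 + 9 \left(\left(-13\right) 12\right)}} = \frac{213486}{\left(-2\right) \left(-156\right) \frac{1}{-504 + 9 \left(-156\right)}} = \frac{213486}{\left(-2\right) \left(-156\right) \frac{1}{-504 - 1404}} = \frac{213486}{\left(-2\right) \left(-156\right) \frac{1}{-1908}} = \frac{213486}{\left(-2\right) \left(-156\right) \left(- \frac{1}{1908}\right)} = \frac{213486}{- \frac{26}{159}} = 213486 \left(- \frac{159}{26}\right) = -1305549$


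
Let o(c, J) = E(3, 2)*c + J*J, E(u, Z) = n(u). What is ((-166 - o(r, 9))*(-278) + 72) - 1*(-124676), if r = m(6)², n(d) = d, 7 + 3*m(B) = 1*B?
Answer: 580520/3 ≈ 1.9351e+5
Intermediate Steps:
m(B) = -7/3 + B/3 (m(B) = -7/3 + (1*B)/3 = -7/3 + B/3)
r = ⅑ (r = (-7/3 + (⅓)*6)² = (-7/3 + 2)² = (-⅓)² = ⅑ ≈ 0.11111)
E(u, Z) = u
o(c, J) = J² + 3*c (o(c, J) = 3*c + J*J = 3*c + J² = J² + 3*c)
((-166 - o(r, 9))*(-278) + 72) - 1*(-124676) = ((-166 - (9² + 3*(⅑)))*(-278) + 72) - 1*(-124676) = ((-166 - (81 + ⅓))*(-278) + 72) + 124676 = ((-166 - 1*244/3)*(-278) + 72) + 124676 = ((-166 - 244/3)*(-278) + 72) + 124676 = (-742/3*(-278) + 72) + 124676 = (206276/3 + 72) + 124676 = 206492/3 + 124676 = 580520/3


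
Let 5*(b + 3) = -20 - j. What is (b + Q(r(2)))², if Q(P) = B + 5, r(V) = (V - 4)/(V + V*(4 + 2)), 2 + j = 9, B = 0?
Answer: 289/25 ≈ 11.560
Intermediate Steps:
j = 7 (j = -2 + 9 = 7)
b = -42/5 (b = -3 + (-20 - 1*7)/5 = -3 + (-20 - 7)/5 = -3 + (⅕)*(-27) = -3 - 27/5 = -42/5 ≈ -8.4000)
r(V) = (-4 + V)/(7*V) (r(V) = (-4 + V)/(V + V*6) = (-4 + V)/(V + 6*V) = (-4 + V)/((7*V)) = (-4 + V)*(1/(7*V)) = (-4 + V)/(7*V))
Q(P) = 5 (Q(P) = 0 + 5 = 5)
(b + Q(r(2)))² = (-42/5 + 5)² = (-17/5)² = 289/25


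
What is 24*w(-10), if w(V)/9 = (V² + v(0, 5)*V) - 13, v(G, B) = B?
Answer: 7992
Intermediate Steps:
w(V) = -117 + 9*V² + 45*V (w(V) = 9*((V² + 5*V) - 13) = 9*(-13 + V² + 5*V) = -117 + 9*V² + 45*V)
24*w(-10) = 24*(-117 + 9*(-10)² + 45*(-10)) = 24*(-117 + 9*100 - 450) = 24*(-117 + 900 - 450) = 24*333 = 7992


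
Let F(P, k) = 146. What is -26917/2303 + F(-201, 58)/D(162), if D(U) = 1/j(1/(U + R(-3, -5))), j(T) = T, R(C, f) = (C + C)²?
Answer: -2496664/227997 ≈ -10.950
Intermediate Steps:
R(C, f) = 4*C² (R(C, f) = (2*C)² = 4*C²)
D(U) = 36 + U (D(U) = 1/(1/(U + 4*(-3)²)) = 1/(1/(U + 4*9)) = 1/(1/(U + 36)) = 1/(1/(36 + U)) = 36 + U)
-26917/2303 + F(-201, 58)/D(162) = -26917/2303 + 146/(36 + 162) = -26917*1/2303 + 146/198 = -26917/2303 + 146*(1/198) = -26917/2303 + 73/99 = -2496664/227997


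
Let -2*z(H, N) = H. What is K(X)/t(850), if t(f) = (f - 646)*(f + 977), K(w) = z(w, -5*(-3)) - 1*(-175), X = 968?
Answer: -103/124236 ≈ -0.00082907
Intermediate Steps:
z(H, N) = -H/2
K(w) = 175 - w/2 (K(w) = -w/2 - 1*(-175) = -w/2 + 175 = 175 - w/2)
t(f) = (-646 + f)*(977 + f)
K(X)/t(850) = (175 - ½*968)/(-631142 + 850² + 331*850) = (175 - 484)/(-631142 + 722500 + 281350) = -309/372708 = -309*1/372708 = -103/124236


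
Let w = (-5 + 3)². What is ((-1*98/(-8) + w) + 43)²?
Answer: 56169/16 ≈ 3510.6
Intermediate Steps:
w = 4 (w = (-2)² = 4)
((-1*98/(-8) + w) + 43)² = ((-1*98/(-8) + 4) + 43)² = ((-98*(-⅛) + 4) + 43)² = ((49/4 + 4) + 43)² = (65/4 + 43)² = (237/4)² = 56169/16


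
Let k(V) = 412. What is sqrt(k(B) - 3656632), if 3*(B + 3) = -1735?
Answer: 2*I*sqrt(914055) ≈ 1912.1*I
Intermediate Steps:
B = -1744/3 (B = -3 + (1/3)*(-1735) = -3 - 1735/3 = -1744/3 ≈ -581.33)
sqrt(k(B) - 3656632) = sqrt(412 - 3656632) = sqrt(-3656220) = 2*I*sqrt(914055)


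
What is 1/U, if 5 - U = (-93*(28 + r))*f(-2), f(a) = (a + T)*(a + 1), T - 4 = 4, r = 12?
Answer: -1/22315 ≈ -4.4813e-5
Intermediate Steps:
T = 8 (T = 4 + 4 = 8)
f(a) = (1 + a)*(8 + a) (f(a) = (a + 8)*(a + 1) = (8 + a)*(1 + a) = (1 + a)*(8 + a))
U = -22315 (U = 5 - (-93*(28 + 12))*(8 + (-2)**2 + 9*(-2)) = 5 - (-93*40)*(8 + 4 - 18) = 5 - (-3720)*(-6) = 5 - 1*22320 = 5 - 22320 = -22315)
1/U = 1/(-22315) = -1/22315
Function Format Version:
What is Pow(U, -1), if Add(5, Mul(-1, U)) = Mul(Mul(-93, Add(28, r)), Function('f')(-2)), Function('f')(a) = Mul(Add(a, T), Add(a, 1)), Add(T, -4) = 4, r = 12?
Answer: Rational(-1, 22315) ≈ -4.4813e-5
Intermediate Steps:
T = 8 (T = Add(4, 4) = 8)
Function('f')(a) = Mul(Add(1, a), Add(8, a)) (Function('f')(a) = Mul(Add(a, 8), Add(a, 1)) = Mul(Add(8, a), Add(1, a)) = Mul(Add(1, a), Add(8, a)))
U = -22315 (U = Add(5, Mul(-1, Mul(Mul(-93, Add(28, 12)), Add(8, Pow(-2, 2), Mul(9, -2))))) = Add(5, Mul(-1, Mul(Mul(-93, 40), Add(8, 4, -18)))) = Add(5, Mul(-1, Mul(-3720, -6))) = Add(5, Mul(-1, 22320)) = Add(5, -22320) = -22315)
Pow(U, -1) = Pow(-22315, -1) = Rational(-1, 22315)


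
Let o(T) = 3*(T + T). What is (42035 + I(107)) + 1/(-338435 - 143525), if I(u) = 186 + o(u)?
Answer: 20658251479/481960 ≈ 42863.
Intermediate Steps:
o(T) = 6*T (o(T) = 3*(2*T) = 6*T)
I(u) = 186 + 6*u
(42035 + I(107)) + 1/(-338435 - 143525) = (42035 + (186 + 6*107)) + 1/(-338435 - 143525) = (42035 + (186 + 642)) + 1/(-481960) = (42035 + 828) - 1/481960 = 42863 - 1/481960 = 20658251479/481960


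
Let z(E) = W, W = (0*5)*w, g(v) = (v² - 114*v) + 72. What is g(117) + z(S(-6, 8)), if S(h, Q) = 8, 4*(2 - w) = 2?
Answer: 423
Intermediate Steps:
w = 3/2 (w = 2 - ¼*2 = 2 - ½ = 3/2 ≈ 1.5000)
g(v) = 72 + v² - 114*v
W = 0 (W = (0*5)*(3/2) = 0*(3/2) = 0)
z(E) = 0
g(117) + z(S(-6, 8)) = (72 + 117² - 114*117) + 0 = (72 + 13689 - 13338) + 0 = 423 + 0 = 423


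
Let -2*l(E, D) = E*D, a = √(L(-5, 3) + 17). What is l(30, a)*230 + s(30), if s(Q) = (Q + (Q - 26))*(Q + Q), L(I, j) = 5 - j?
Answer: 2040 - 3450*√19 ≈ -12998.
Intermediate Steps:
s(Q) = 2*Q*(-26 + 2*Q) (s(Q) = (Q + (-26 + Q))*(2*Q) = (-26 + 2*Q)*(2*Q) = 2*Q*(-26 + 2*Q))
a = √19 (a = √((5 - 1*3) + 17) = √((5 - 3) + 17) = √(2 + 17) = √19 ≈ 4.3589)
l(E, D) = -D*E/2 (l(E, D) = -E*D/2 = -D*E/2)
l(30, a)*230 + s(30) = -½*√19*30*230 + 4*30*(-13 + 30) = -15*√19*230 + 4*30*17 = -3450*√19 + 2040 = 2040 - 3450*√19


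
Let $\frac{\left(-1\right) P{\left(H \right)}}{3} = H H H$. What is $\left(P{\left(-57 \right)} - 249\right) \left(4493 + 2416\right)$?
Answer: $3836774970$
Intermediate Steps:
$P{\left(H \right)} = - 3 H^{3}$ ($P{\left(H \right)} = - 3 H H H = - 3 H^{2} H = - 3 H^{3}$)
$\left(P{\left(-57 \right)} - 249\right) \left(4493 + 2416\right) = \left(- 3 \left(-57\right)^{3} - 249\right) \left(4493 + 2416\right) = \left(\left(-3\right) \left(-185193\right) - 249\right) 6909 = \left(555579 - 249\right) 6909 = 555330 \cdot 6909 = 3836774970$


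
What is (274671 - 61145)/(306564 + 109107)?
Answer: 213526/415671 ≈ 0.51369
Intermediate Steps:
(274671 - 61145)/(306564 + 109107) = 213526/415671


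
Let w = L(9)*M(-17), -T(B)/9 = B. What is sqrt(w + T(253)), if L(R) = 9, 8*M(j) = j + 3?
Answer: 3*I*sqrt(1019)/2 ≈ 47.883*I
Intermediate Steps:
M(j) = 3/8 + j/8 (M(j) = (j + 3)/8 = (3 + j)/8 = 3/8 + j/8)
T(B) = -9*B
w = -63/4 (w = 9*(3/8 + (1/8)*(-17)) = 9*(3/8 - 17/8) = 9*(-7/4) = -63/4 ≈ -15.750)
sqrt(w + T(253)) = sqrt(-63/4 - 9*253) = sqrt(-63/4 - 2277) = sqrt(-9171/4) = 3*I*sqrt(1019)/2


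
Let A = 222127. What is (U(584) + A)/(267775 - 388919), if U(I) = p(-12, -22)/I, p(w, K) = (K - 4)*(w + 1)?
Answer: -64861227/35374048 ≈ -1.8336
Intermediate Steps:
p(w, K) = (1 + w)*(-4 + K) (p(w, K) = (-4 + K)*(1 + w) = (1 + w)*(-4 + K))
U(I) = 286/I (U(I) = (-4 - 22 - 4*(-12) - 22*(-12))/I = (-4 - 22 + 48 + 264)/I = 286/I)
(U(584) + A)/(267775 - 388919) = (286/584 + 222127)/(267775 - 388919) = (286*(1/584) + 222127)/(-121144) = (143/292 + 222127)*(-1/121144) = (64861227/292)*(-1/121144) = -64861227/35374048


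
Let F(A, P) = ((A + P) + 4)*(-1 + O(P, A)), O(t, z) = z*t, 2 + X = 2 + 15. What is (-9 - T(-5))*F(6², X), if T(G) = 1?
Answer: -296450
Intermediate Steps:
X = 15 (X = -2 + (2 + 15) = -2 + 17 = 15)
O(t, z) = t*z
F(A, P) = (-1 + A*P)*(4 + A + P) (F(A, P) = ((A + P) + 4)*(-1 + P*A) = (4 + A + P)*(-1 + A*P) = (-1 + A*P)*(4 + A + P))
(-9 - T(-5))*F(6², X) = (-9 - 1*1)*(-4 - 1*6² - 1*15 + 6²*15² + 15*(6²)² + 4*6²*15) = (-9 - 1)*(-4 - 1*36 - 15 + 36*225 + 15*36² + 4*36*15) = -10*(-4 - 36 - 15 + 8100 + 15*1296 + 2160) = -10*(-4 - 36 - 15 + 8100 + 19440 + 2160) = -10*29645 = -296450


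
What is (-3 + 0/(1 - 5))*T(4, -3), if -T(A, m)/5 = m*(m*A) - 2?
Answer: 510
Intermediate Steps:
T(A, m) = 10 - 5*A*m² (T(A, m) = -5*(m*(m*A) - 2) = -5*(m*(A*m) - 2) = -5*(A*m² - 2) = -5*(-2 + A*m²) = 10 - 5*A*m²)
(-3 + 0/(1 - 5))*T(4, -3) = (-3 + 0/(1 - 5))*(10 - 5*4*(-3)²) = (-3 + 0/(-4))*(10 - 5*4*9) = (-3 - ¼*0)*(10 - 180) = (-3 + 0)*(-170) = -3*(-170) = 510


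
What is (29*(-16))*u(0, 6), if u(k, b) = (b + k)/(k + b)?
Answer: -464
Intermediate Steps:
u(k, b) = 1 (u(k, b) = (b + k)/(b + k) = 1)
(29*(-16))*u(0, 6) = (29*(-16))*1 = -464*1 = -464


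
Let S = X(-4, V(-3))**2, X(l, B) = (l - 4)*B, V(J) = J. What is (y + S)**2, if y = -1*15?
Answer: 314721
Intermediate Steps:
X(l, B) = B*(-4 + l) (X(l, B) = (-4 + l)*B = B*(-4 + l))
S = 576 (S = (-3*(-4 - 4))**2 = (-3*(-8))**2 = 24**2 = 576)
y = -15
(y + S)**2 = (-15 + 576)**2 = 561**2 = 314721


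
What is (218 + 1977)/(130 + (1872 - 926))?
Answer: 2195/1076 ≈ 2.0400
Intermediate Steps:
(218 + 1977)/(130 + (1872 - 926)) = 2195/(130 + 946) = 2195/1076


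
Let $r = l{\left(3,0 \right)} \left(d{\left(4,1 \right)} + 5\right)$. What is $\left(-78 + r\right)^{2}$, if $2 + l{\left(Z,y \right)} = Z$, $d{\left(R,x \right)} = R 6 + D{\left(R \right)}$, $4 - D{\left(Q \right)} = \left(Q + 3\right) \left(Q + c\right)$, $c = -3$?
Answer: $2704$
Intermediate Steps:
$D{\left(Q \right)} = 4 - \left(-3 + Q\right) \left(3 + Q\right)$ ($D{\left(Q \right)} = 4 - \left(Q + 3\right) \left(Q - 3\right) = 4 - \left(3 + Q\right) \left(-3 + Q\right) = 4 - \left(-3 + Q\right) \left(3 + Q\right)$)
$d{\left(R,x \right)} = 13 - R^{2} + 6 R$ ($d{\left(R,x \right)} = R 6 - \left(-13 + R^{2}\right) = 6 R - \left(-13 + R^{2}\right) = 13 - R^{2} + 6 R$)
$l{\left(Z,y \right)} = -2 + Z$
$r = 26$ ($r = \left(-2 + 3\right) \left(\left(13 - 4^{2} + 6 \cdot 4\right) + 5\right) = 1 \left(\left(13 - 16 + 24\right) + 5\right) = 1 \left(21 + 5\right) = 1 \cdot 26 = 26$)
$\left(-78 + r\right)^{2} = \left(-78 + 26\right)^{2} = \left(-52\right)^{2} = 2704$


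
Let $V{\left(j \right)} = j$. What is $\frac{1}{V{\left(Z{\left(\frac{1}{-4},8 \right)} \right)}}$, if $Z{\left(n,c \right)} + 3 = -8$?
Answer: $- \frac{1}{11} \approx -0.090909$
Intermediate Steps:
$Z{\left(n,c \right)} = -11$ ($Z{\left(n,c \right)} = -3 - 8 = -11$)
$\frac{1}{V{\left(Z{\left(\frac{1}{-4},8 \right)} \right)}} = \frac{1}{-11} = - \frac{1}{11}$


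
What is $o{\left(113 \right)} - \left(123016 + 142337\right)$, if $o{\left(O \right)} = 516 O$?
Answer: $-207045$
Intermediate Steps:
$o{\left(113 \right)} - \left(123016 + 142337\right) = 516 \cdot 113 - \left(123016 + 142337\right) = 58308 - 265353 = -207045$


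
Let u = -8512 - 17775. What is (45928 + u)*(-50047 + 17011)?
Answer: -648860076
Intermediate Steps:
u = -26287
(45928 + u)*(-50047 + 17011) = (45928 - 26287)*(-50047 + 17011) = 19641*(-33036) = -648860076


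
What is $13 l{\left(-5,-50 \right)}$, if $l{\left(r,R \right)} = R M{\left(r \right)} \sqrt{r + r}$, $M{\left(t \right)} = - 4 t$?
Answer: $- 13000 i \sqrt{10} \approx - 41110.0 i$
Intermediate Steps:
$l{\left(r,R \right)} = - 4 R \sqrt{2} r^{\frac{3}{2}}$ ($l{\left(r,R \right)} = R \left(- 4 r\right) \sqrt{r + r} = - 4 R r \sqrt{2 r} = - 4 R r \sqrt{2} \sqrt{r} = - 4 R \sqrt{2} r^{\frac{3}{2}}$)
$13 l{\left(-5,-50 \right)} = 13 \left(\left(-4\right) \left(-50\right) \sqrt{2} \left(-5\right)^{\frac{3}{2}}\right) = 13 \left(\left(-4\right) \left(-50\right) \sqrt{2} \left(- 5 i \sqrt{5}\right)\right) = 13 \left(- 1000 i \sqrt{10}\right) = - 13000 i \sqrt{10}$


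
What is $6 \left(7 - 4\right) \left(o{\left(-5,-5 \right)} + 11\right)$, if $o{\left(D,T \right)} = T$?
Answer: $108$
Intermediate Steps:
$6 \left(7 - 4\right) \left(o{\left(-5,-5 \right)} + 11\right) = 6 \left(7 - 4\right) \left(-5 + 11\right) = 6 \cdot 3 \cdot 6 = 18 \cdot 6 = 108$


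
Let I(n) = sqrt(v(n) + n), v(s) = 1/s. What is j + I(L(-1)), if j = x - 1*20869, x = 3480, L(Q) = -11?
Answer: -17389 + I*sqrt(1342)/11 ≈ -17389.0 + 3.3303*I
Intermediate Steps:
I(n) = sqrt(n + 1/n) (I(n) = sqrt(1/n + n) = sqrt(n + 1/n))
j = -17389 (j = 3480 - 1*20869 = 3480 - 20869 = -17389)
j + I(L(-1)) = -17389 + sqrt(-11 + 1/(-11)) = -17389 + sqrt(-11 - 1/11) = -17389 + sqrt(-122/11) = -17389 + I*sqrt(1342)/11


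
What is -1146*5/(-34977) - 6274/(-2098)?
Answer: 38577873/12230291 ≈ 3.1543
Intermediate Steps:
-1146*5/(-34977) - 6274/(-2098) = -5730*(-1/34977) - 6274*(-1/2098) = 1910/11659 + 3137/1049 = 38577873/12230291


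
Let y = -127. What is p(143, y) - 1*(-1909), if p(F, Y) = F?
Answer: 2052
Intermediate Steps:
p(143, y) - 1*(-1909) = 143 - 1*(-1909) = 143 + 1909 = 2052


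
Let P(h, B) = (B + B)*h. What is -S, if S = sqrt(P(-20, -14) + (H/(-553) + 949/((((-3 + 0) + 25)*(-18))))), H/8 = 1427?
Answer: -sqrt(715286265001)/36498 ≈ -23.172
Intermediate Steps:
P(h, B) = 2*B*h (P(h, B) = (2*B)*h = 2*B*h)
H = 11416 (H = 8*1427 = 11416)
S = sqrt(715286265001)/36498 (S = sqrt(2*(-14)*(-20) + (11416/(-553) + 949/((((-3 + 0) + 25)*(-18))))) = sqrt(560 + (11416*(-1/553) + 949/(((-3 + 25)*(-18))))) = sqrt(560 + (-11416/553 + 949/((22*(-18))))) = sqrt(560 + (-11416/553 + 949/(-396))) = sqrt(560 + (-11416/553 + 949*(-1/396))) = sqrt(560 + (-11416/553 - 949/396)) = sqrt(560 - 5045533/218988) = sqrt(117587747/218988) = sqrt(715286265001)/36498 ≈ 23.172)
-S = -sqrt(715286265001)/36498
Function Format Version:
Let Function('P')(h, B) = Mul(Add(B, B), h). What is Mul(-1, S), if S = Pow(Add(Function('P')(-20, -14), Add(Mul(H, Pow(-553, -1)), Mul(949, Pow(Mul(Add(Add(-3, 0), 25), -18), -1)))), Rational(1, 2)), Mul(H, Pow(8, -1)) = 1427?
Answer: Mul(Rational(-1, 36498), Pow(715286265001, Rational(1, 2))) ≈ -23.172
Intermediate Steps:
Function('P')(h, B) = Mul(2, B, h) (Function('P')(h, B) = Mul(Mul(2, B), h) = Mul(2, B, h))
H = 11416 (H = Mul(8, 1427) = 11416)
S = Mul(Rational(1, 36498), Pow(715286265001, Rational(1, 2))) (S = Pow(Add(Mul(2, -14, -20), Add(Mul(11416, Pow(-553, -1)), Mul(949, Pow(Mul(Add(Add(-3, 0), 25), -18), -1)))), Rational(1, 2)) = Pow(Add(560, Add(Mul(11416, Rational(-1, 553)), Mul(949, Pow(Mul(Add(-3, 25), -18), -1)))), Rational(1, 2)) = Pow(Add(560, Add(Rational(-11416, 553), Mul(949, Pow(Mul(22, -18), -1)))), Rational(1, 2)) = Pow(Add(560, Add(Rational(-11416, 553), Mul(949, Pow(-396, -1)))), Rational(1, 2)) = Pow(Add(560, Add(Rational(-11416, 553), Mul(949, Rational(-1, 396)))), Rational(1, 2)) = Pow(Add(560, Add(Rational(-11416, 553), Rational(-949, 396))), Rational(1, 2)) = Pow(Add(560, Rational(-5045533, 218988)), Rational(1, 2)) = Pow(Rational(117587747, 218988), Rational(1, 2)) = Mul(Rational(1, 36498), Pow(715286265001, Rational(1, 2))) ≈ 23.172)
Mul(-1, S) = Mul(-1, Mul(Rational(1, 36498), Pow(715286265001, Rational(1, 2)))) = Mul(Rational(-1, 36498), Pow(715286265001, Rational(1, 2)))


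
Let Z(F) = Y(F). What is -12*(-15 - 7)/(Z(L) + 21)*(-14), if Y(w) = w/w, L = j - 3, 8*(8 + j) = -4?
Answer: -168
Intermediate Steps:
j = -17/2 (j = -8 + (⅛)*(-4) = -8 - ½ = -17/2 ≈ -8.5000)
L = -23/2 (L = -17/2 - 3 = -23/2 ≈ -11.500)
Y(w) = 1
Z(F) = 1
-12*(-15 - 7)/(Z(L) + 21)*(-14) = -12*(-15 - 7)/(1 + 21)*(-14) = -(-264)/22*(-14) = -12*(-1)*(-14) = 12*(-14) = -168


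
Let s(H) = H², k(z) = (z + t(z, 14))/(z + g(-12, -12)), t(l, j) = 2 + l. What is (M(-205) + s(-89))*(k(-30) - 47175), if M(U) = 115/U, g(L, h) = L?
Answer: -107233466916/287 ≈ -3.7364e+8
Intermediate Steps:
k(z) = (2 + 2*z)/(-12 + z) (k(z) = (z + (2 + z))/(z - 12) = (2 + 2*z)/(-12 + z))
(M(-205) + s(-89))*(k(-30) - 47175) = (115/(-205) + (-89)²)*(2*(1 - 30)/(-12 - 30) - 47175) = (115*(-1/205) + 7921)*(2*(-29)/(-42) - 47175) = (-23/41 + 7921)*(2*(-1/42)*(-29) - 47175) = 324738*(29/21 - 47175)/41 = (324738/41)*(-990646/21) = -107233466916/287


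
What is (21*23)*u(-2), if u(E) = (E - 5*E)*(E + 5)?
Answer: 11592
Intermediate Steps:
u(E) = -4*E*(5 + E) (u(E) = (-4*E)*(5 + E) = -4*E*(5 + E))
(21*23)*u(-2) = (21*23)*(-4*(-2)*(5 - 2)) = 483*(-4*(-2)*3) = 483*24 = 11592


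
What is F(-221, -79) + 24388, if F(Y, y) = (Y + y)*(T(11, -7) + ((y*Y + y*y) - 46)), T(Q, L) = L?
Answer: -7069712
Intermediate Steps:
F(Y, y) = (Y + y)*(-53 + y**2 + Y*y) (F(Y, y) = (Y + y)*(-7 + ((y*Y + y*y) - 46)) = (Y + y)*(-7 + ((Y*y + y**2) - 46)) = (Y + y)*(-7 + ((y**2 + Y*y) - 46)) = (Y + y)*(-7 + (-46 + y**2 + Y*y)) = (Y + y)*(-53 + y**2 + Y*y))
F(-221, -79) + 24388 = ((-79)**3 - 53*(-221) - 53*(-79) - 79*(-221)**2 + 2*(-221)*(-79)**2) + 24388 = (-493039 + 11713 + 4187 - 79*48841 + 2*(-221)*6241) + 24388 = (-493039 + 11713 + 4187 - 3858439 - 2758522) + 24388 = -7094100 + 24388 = -7069712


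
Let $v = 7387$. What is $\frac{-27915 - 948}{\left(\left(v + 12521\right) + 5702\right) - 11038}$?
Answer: $- \frac{28863}{14572} \approx -1.9807$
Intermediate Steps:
$\frac{-27915 - 948}{\left(\left(v + 12521\right) + 5702\right) - 11038} = \frac{-27915 - 948}{\left(\left(7387 + 12521\right) + 5702\right) - 11038} = - \frac{28863}{\left(19908 + 5702\right) - 11038} = - \frac{28863}{25610 - 11038} = - \frac{28863}{14572}$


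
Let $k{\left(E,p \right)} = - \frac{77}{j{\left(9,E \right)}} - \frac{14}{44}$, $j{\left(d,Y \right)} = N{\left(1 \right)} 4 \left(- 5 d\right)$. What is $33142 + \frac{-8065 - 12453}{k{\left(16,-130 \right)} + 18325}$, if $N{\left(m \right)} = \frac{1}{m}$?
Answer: $\frac{1202474323174}{36283717} \approx 33141.0$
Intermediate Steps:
$j{\left(d,Y \right)} = - 20 d$ ($j{\left(d,Y \right)} = 1^{-1} \cdot 4 \left(- 5 d\right) = 1 \cdot 4 \left(- 5 d\right) = 4 \left(- 5 d\right) = - 20 d$)
$k{\left(E,p \right)} = \frac{217}{1980}$ ($k{\left(E,p \right)} = - \frac{77}{\left(-20\right) 9} - \frac{14}{44} = - \frac{77}{-180} - \frac{7}{22} = \left(-77\right) \left(- \frac{1}{180}\right) - \frac{7}{22} = \frac{77}{180} - \frac{7}{22} = \frac{217}{1980}$)
$33142 + \frac{-8065 - 12453}{k{\left(16,-130 \right)} + 18325} = 33142 + \frac{-8065 - 12453}{\frac{217}{1980} + 18325} = 33142 - \frac{20518}{\frac{36283717}{1980}} = 33142 - \frac{40625640}{36283717} = \frac{1202474323174}{36283717}$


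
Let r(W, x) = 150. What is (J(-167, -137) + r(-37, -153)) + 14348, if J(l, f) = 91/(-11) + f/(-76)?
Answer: 12114919/836 ≈ 14492.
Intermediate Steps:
J(l, f) = -91/11 - f/76 (J(l, f) = 91*(-1/11) + f*(-1/76) = -91/11 - f/76)
(J(-167, -137) + r(-37, -153)) + 14348 = ((-91/11 - 1/76*(-137)) + 150) + 14348 = ((-91/11 + 137/76) + 150) + 14348 = (-5409/836 + 150) + 14348 = 119991/836 + 14348 = 12114919/836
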